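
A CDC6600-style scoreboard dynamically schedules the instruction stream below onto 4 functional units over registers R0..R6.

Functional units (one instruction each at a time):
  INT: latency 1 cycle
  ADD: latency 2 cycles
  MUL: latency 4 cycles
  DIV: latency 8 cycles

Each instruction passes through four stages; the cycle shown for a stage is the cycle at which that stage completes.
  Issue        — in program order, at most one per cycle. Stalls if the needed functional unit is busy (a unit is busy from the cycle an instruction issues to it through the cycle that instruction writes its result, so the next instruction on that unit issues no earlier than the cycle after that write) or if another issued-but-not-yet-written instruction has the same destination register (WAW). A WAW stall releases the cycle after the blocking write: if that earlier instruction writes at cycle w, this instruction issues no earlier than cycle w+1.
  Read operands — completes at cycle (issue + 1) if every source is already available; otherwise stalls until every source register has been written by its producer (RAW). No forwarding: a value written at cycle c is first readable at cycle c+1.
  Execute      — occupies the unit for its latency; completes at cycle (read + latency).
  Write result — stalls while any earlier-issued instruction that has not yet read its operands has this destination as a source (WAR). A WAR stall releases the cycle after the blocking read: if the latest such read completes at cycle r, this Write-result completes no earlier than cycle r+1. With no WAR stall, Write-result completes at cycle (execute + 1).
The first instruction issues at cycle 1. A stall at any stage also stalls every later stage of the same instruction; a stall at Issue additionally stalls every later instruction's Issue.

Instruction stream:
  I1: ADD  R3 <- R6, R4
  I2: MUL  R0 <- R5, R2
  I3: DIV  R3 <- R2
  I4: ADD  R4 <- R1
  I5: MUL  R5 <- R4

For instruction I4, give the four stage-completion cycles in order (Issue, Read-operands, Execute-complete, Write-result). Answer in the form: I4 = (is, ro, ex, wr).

I4 = (7, 8, 10, 11)

c1: I1 issues→ADD
c2: I1 reads, I2 issues→MUL
c3: I2 reads
c4: I1 exec-done
c5: I1 writes R3
c6: I3 issues→DIV
c7: I2 exec-done, I3 reads, I4 issues→ADD
c8: I2 writes R0, I4 reads
c9: I5 issues→MUL
c10: I4 exec-done
c11: I4 writes R4
c12: I5 reads
c15: I3 exec-done
c16: I3 writes R3, I5 exec-done
c17: I5 writes R5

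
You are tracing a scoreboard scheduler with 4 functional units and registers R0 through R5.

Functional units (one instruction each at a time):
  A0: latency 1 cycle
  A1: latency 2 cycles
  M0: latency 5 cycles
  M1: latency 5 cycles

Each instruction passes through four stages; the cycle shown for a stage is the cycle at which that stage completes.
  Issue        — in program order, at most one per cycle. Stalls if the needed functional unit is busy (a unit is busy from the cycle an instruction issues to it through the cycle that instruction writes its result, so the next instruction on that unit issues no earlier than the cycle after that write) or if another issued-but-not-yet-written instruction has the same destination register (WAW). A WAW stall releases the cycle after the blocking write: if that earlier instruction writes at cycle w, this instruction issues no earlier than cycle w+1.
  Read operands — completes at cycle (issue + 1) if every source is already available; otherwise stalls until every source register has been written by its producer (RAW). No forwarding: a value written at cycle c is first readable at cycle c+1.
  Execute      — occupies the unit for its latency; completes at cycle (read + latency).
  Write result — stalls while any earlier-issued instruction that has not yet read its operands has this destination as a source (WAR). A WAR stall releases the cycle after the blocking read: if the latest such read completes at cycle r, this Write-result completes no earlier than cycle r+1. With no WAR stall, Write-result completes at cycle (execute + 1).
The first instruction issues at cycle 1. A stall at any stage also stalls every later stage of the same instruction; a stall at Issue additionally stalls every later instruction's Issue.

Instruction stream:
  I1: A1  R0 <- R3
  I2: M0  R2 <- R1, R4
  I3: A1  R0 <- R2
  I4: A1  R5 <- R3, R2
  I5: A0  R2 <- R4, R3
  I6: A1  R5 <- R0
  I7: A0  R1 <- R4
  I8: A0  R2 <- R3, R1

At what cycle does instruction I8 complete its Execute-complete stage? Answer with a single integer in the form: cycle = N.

I1 -> (1, 2, 4, 5)
I2 -> (2, 3, 8, 9)
I3 -> (6, 10, 12, 13)  // struct: A1 busy until I1 writes@5, RAW R2: wait I2 write@9
I4 -> (14, 15, 17, 18)  // struct: A1 busy until I3 writes@13
I5 -> (15, 16, 17, 18)
I6 -> (19, 20, 22, 23)  // struct: A1 busy until I4 writes@18
I7 -> (20, 21, 22, 23)
I8 -> (24, 25, 26, 27)  // struct: A0 busy until I7 writes@23

cycle = 26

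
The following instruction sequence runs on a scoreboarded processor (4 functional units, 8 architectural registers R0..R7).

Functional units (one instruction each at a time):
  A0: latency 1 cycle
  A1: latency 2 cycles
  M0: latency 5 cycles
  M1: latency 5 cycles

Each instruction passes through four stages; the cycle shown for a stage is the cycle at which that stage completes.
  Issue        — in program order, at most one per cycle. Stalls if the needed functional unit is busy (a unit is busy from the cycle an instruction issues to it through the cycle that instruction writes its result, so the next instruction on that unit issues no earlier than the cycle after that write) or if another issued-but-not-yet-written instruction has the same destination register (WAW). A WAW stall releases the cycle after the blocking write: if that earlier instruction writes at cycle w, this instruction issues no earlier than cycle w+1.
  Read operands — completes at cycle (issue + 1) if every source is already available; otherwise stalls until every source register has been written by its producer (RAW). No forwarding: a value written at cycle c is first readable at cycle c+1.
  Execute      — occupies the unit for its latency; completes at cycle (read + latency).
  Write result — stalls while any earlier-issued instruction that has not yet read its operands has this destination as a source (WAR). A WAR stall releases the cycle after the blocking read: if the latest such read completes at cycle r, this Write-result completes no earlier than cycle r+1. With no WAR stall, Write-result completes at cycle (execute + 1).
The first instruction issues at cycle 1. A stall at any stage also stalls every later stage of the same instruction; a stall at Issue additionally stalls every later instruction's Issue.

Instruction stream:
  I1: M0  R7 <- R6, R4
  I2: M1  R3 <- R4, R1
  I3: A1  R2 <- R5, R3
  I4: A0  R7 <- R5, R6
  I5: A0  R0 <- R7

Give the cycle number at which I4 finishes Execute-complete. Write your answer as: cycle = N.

cycle = 11

c1: I1 dispatched to M0
c2: I1 operands ready, I2 dispatched to M1
c3: I2 operands ready, I3 dispatched to A1
c7: I1 complete
c8: R7←I1, I2 complete
c9: R3←I2, I4 dispatched to A0
c10: I3 operands ready, I4 operands ready
c11: I4 complete
c12: I3 complete, R7←I4
c13: R2←I3, I5 dispatched to A0
c14: I5 operands ready
c15: I5 complete
c16: R0←I5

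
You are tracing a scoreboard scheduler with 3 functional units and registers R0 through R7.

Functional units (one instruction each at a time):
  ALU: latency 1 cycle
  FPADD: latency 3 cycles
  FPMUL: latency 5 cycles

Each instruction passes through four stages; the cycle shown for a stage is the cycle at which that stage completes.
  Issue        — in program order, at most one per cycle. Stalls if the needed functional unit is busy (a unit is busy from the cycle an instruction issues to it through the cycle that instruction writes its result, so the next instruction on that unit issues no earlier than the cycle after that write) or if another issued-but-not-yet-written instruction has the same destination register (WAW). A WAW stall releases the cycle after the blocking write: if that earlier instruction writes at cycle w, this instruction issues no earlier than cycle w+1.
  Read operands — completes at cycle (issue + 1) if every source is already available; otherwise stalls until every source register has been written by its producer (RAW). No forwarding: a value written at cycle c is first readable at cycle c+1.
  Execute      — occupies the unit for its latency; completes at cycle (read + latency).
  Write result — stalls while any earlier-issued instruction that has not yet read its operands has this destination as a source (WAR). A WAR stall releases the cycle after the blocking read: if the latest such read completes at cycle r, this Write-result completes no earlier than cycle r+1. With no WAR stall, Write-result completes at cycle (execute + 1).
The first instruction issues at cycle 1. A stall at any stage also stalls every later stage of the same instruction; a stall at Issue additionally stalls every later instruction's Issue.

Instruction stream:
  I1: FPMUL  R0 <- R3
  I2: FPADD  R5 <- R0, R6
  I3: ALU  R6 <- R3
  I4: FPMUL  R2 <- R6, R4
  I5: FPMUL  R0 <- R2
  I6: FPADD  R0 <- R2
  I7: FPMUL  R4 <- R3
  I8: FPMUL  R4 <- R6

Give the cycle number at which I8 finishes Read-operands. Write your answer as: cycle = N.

cycle = 36

  I1 | 1 | 2 | 7 | 8
  I2 | 2 | 9 | 12 | 13   RAW R0: wait I1 write@8
  I3 | 3 | 4 | 5 | 10   WAR R6: wait I2 read@9
  I4 | 9 | 11 | 16 | 17   struct: FPMUL busy until I1 writes@8 · RAW R6: wait I3 write@10
  I5 | 18 | 19 | 24 | 25   struct: FPMUL busy until I4 writes@17
  I6 | 26 | 27 | 30 | 31   WAW R0: wait I5 write@25
  I7 | 27 | 28 | 33 | 34
  I8 | 35 | 36 | 41 | 42   struct: FPMUL busy until I7 writes@34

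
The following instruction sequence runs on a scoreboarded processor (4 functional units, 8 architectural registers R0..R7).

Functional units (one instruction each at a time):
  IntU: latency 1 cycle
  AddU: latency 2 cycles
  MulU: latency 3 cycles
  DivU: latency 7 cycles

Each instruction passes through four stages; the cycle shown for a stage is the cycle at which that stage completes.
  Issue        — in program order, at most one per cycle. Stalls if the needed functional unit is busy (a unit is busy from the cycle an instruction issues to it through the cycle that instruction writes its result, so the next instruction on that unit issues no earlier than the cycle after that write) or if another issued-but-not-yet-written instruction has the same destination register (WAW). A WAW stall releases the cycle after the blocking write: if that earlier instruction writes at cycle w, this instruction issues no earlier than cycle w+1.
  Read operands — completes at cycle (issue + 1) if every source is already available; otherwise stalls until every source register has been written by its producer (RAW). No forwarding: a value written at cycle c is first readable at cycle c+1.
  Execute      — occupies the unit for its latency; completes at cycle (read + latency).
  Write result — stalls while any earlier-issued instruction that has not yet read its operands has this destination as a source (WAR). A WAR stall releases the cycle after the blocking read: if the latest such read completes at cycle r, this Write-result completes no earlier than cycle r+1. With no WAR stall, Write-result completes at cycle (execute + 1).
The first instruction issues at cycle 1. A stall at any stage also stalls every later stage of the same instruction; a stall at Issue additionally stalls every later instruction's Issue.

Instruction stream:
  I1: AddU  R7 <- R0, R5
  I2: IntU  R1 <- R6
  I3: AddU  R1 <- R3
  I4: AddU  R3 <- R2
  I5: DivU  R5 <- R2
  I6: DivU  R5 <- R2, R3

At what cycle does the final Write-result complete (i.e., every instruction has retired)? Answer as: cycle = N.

[I1] 1/2/4/5
[I2] 2/3/4/5
[I3] 6/7/9/10  (WAW R1: wait I2 write@5)
[I4] 11/12/14/15  (struct: AddU busy until I3 writes@10)
[I5] 12/13/20/21
[I6] 22/23/30/31  (struct: DivU busy until I5 writes@21)

cycle = 31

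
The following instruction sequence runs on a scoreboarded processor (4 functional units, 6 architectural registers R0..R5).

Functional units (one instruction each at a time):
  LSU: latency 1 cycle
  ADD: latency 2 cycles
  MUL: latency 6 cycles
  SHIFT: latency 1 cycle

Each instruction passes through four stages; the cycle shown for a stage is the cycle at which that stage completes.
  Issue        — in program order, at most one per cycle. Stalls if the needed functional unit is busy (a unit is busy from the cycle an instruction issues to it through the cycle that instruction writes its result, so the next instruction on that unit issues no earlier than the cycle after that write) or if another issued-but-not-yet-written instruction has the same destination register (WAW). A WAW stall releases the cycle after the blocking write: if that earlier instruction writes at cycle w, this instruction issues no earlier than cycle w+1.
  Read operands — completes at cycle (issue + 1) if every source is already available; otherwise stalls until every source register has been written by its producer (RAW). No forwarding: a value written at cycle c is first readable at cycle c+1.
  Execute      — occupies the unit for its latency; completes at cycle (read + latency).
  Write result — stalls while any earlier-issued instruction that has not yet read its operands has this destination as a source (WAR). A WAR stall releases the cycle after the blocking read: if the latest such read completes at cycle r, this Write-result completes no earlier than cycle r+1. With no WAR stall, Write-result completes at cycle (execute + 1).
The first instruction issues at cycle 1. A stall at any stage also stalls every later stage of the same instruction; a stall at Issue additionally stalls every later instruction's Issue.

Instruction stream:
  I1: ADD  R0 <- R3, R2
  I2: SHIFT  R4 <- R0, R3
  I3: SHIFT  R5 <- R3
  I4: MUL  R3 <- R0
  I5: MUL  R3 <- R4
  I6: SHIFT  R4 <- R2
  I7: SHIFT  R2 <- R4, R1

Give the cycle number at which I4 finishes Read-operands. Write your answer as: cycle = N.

cycle = 11

t=1  I1 issues→ADD
t=2  I1 reads · I2 issues→SHIFT
t=4  I1 exec-done
t=5  I1 writes R0
t=6  I2 reads
t=7  I2 exec-done
t=8  I2 writes R4
t=9  I3 issues→SHIFT
t=10  I3 reads · I4 issues→MUL
t=11  I3 exec-done · I4 reads
t=12  I3 writes R5
t=17  I4 exec-done
t=18  I4 writes R3
t=19  I5 issues→MUL
t=20  I5 reads · I6 issues→SHIFT
t=21  I6 reads
t=22  I6 exec-done
t=23  I6 writes R4
t=24  I7 issues→SHIFT
t=25  I7 reads
t=26  I5 exec-done · I7 exec-done
t=27  I5 writes R3 · I7 writes R2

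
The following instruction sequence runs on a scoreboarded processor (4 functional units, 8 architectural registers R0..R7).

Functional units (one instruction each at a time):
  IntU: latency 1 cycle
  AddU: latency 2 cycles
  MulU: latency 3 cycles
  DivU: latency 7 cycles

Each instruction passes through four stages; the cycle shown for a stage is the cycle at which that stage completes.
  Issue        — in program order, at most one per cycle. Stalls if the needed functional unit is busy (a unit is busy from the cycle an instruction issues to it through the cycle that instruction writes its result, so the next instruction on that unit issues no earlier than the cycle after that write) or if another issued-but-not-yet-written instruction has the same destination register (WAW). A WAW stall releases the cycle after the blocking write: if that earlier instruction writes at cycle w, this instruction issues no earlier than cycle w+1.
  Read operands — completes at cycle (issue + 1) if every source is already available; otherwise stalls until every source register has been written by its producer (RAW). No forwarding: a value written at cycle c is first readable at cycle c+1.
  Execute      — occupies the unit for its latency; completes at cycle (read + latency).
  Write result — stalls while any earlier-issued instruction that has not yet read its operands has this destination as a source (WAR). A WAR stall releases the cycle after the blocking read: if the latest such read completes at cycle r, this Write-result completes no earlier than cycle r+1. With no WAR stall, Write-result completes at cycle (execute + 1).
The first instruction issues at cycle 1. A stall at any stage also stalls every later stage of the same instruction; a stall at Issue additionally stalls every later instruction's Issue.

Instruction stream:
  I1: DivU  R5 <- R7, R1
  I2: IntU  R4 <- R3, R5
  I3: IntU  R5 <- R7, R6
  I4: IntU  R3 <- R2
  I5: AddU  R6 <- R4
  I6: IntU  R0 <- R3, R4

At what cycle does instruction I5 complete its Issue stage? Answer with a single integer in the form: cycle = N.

cycle = 19

I1  is:1  ro:2  ex:9  wr:10
I2  is:2  ro:11  ex:12  wr:13  — RAW R5: wait I1 write@10
I3  is:14  ro:15  ex:16  wr:17  — struct: IntU busy until I2 writes@13
I4  is:18  ro:19  ex:20  wr:21  — struct: IntU busy until I3 writes@17
I5  is:19  ro:20  ex:22  wr:23
I6  is:22  ro:23  ex:24  wr:25  — struct: IntU busy until I4 writes@21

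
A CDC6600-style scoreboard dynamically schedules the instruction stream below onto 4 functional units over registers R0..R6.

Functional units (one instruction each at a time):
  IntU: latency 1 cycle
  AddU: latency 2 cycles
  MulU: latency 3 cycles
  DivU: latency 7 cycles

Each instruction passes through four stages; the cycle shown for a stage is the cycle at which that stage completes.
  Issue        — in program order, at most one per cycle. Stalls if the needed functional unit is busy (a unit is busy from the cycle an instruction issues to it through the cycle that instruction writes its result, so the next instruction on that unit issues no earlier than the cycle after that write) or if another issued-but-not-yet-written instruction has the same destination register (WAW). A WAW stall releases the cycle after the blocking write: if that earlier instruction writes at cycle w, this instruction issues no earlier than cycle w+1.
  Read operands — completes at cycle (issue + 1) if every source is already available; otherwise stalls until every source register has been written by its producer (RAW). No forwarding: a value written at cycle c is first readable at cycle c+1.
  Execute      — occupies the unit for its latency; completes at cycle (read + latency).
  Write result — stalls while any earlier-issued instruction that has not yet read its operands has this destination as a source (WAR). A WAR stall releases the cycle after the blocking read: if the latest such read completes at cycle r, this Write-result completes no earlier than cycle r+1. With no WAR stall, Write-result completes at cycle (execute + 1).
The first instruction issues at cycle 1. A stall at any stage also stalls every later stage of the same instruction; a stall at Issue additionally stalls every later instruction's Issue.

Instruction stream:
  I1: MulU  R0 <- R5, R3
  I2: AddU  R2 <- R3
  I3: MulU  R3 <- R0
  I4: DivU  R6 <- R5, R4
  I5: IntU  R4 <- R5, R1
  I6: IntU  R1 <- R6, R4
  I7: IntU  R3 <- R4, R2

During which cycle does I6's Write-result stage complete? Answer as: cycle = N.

cycle = 20

c1: I1 issues→MulU
c2: I1 reads · I2 issues→AddU
c3: I2 reads
c5: I1 exec-done · I2 exec-done
c6: I1 writes R0 · I2 writes R2
c7: I3 issues→MulU
c8: I3 reads · I4 issues→DivU
c9: I4 reads · I5 issues→IntU
c10: I5 reads
c11: I3 exec-done · I5 exec-done
c12: I3 writes R3 · I5 writes R4
c13: I6 issues→IntU
c16: I4 exec-done
c17: I4 writes R6
c18: I6 reads
c19: I6 exec-done
c20: I6 writes R1
c21: I7 issues→IntU
c22: I7 reads
c23: I7 exec-done
c24: I7 writes R3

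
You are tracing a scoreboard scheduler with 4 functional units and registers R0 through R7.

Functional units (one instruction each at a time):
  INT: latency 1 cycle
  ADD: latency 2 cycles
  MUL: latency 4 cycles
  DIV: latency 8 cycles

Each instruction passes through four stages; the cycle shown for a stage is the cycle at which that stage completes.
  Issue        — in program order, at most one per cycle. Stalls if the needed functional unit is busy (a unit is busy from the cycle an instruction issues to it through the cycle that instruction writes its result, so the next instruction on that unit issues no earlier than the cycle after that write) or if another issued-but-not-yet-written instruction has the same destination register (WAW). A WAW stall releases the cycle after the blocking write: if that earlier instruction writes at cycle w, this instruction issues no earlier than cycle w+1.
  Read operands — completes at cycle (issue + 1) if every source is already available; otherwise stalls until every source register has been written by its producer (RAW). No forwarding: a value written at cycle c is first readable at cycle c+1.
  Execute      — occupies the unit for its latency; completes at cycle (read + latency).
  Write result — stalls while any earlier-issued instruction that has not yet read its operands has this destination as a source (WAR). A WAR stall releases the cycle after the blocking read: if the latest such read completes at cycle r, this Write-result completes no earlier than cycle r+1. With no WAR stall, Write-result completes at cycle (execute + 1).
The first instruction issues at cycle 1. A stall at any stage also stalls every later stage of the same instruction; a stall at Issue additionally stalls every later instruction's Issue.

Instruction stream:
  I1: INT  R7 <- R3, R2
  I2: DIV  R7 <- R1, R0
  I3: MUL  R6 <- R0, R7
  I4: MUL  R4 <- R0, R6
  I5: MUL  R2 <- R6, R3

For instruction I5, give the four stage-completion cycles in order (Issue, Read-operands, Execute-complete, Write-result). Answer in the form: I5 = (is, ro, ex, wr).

I1: IS=1 RO=2 EX=3 WR=4
I2: IS=5 RO=6 EX=14 WR=15  [WAW R7: wait I1 write@4]
I3: IS=6 RO=16 EX=20 WR=21  [RAW R7: wait I2 write@15]
I4: IS=22 RO=23 EX=27 WR=28  [struct: MUL busy until I3 writes@21]
I5: IS=29 RO=30 EX=34 WR=35  [struct: MUL busy until I4 writes@28]

I5 = (29, 30, 34, 35)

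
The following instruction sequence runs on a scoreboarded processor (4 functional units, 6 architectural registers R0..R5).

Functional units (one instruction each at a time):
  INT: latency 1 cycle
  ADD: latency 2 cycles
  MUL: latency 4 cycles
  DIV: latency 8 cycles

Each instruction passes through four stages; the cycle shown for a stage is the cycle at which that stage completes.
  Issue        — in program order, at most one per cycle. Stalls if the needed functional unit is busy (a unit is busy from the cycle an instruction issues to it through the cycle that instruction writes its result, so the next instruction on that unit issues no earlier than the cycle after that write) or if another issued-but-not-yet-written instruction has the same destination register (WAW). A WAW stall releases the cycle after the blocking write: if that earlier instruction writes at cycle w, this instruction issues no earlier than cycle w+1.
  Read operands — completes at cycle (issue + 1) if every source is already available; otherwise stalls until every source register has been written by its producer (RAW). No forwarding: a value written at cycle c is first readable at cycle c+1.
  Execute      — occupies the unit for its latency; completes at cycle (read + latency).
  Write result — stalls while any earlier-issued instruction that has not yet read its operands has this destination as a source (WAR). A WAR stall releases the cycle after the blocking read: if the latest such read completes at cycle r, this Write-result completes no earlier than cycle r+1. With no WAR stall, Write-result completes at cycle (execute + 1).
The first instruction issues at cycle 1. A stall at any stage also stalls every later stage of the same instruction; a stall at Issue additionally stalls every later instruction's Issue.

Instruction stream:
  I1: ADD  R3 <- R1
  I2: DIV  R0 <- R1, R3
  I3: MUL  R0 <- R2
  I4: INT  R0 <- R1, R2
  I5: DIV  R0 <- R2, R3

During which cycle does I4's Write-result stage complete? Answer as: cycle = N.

t=1  I1 issues→ADD
t=2  I1 reads · I2 issues→DIV
t=4  I1 exec-done
t=5  I1 writes R3
t=6  I2 reads
t=14  I2 exec-done
t=15  I2 writes R0
t=16  I3 issues→MUL
t=17  I3 reads
t=21  I3 exec-done
t=22  I3 writes R0
t=23  I4 issues→INT
t=24  I4 reads
t=25  I4 exec-done
t=26  I4 writes R0
t=27  I5 issues→DIV
t=28  I5 reads
t=36  I5 exec-done
t=37  I5 writes R0

cycle = 26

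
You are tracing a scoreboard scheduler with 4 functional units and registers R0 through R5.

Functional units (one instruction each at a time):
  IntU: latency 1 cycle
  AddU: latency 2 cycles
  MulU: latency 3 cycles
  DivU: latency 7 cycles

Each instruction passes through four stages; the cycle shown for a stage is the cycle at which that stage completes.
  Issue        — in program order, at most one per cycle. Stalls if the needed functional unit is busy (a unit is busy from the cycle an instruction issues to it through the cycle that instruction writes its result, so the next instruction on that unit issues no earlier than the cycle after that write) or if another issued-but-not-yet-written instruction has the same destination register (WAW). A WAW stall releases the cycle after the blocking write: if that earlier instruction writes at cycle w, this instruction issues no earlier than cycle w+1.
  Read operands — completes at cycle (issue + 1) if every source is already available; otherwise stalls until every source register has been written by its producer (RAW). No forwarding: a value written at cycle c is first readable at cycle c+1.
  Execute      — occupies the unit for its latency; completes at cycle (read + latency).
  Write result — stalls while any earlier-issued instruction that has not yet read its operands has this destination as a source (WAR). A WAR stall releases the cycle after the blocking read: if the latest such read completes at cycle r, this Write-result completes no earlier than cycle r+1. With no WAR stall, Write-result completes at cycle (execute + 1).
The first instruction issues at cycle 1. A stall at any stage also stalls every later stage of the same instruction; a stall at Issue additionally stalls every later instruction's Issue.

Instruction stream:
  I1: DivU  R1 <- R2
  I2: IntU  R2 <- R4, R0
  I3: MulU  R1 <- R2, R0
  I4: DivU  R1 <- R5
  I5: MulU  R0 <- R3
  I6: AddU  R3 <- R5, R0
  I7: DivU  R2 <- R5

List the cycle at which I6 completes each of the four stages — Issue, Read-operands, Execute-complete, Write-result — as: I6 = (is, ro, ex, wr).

[I1] 1/2/9/10
[I2] 2/3/4/5
[I3] 11/12/15/16  (WAW R1: wait I1 write@10)
[I4] 17/18/25/26  (WAW R1: wait I3 write@16)
[I5] 18/19/22/23
[I6] 19/24/26/27  (RAW R0: wait I5 write@23)
[I7] 27/28/35/36  (struct: DivU busy until I4 writes@26)

I6 = (19, 24, 26, 27)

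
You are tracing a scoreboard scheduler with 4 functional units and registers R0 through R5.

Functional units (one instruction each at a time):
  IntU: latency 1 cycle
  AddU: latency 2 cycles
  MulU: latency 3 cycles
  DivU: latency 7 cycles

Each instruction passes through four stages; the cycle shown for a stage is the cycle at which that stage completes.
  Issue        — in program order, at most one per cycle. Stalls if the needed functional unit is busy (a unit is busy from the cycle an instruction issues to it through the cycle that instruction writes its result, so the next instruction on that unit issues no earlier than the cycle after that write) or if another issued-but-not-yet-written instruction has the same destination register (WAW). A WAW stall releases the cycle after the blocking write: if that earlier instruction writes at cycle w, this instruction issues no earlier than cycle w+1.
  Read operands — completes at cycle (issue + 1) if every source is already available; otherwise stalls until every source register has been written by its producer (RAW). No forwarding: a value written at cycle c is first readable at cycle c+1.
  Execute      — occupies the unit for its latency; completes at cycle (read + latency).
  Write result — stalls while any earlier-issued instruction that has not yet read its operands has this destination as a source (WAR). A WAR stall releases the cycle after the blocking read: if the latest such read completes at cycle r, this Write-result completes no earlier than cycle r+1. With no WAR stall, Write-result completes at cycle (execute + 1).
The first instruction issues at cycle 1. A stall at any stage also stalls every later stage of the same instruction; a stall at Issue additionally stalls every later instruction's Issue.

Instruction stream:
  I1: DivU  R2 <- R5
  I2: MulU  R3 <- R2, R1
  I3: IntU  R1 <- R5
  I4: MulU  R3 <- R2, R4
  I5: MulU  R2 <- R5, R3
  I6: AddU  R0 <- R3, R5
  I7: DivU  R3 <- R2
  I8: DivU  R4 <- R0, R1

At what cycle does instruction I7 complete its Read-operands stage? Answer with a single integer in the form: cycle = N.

cycle = 28

t=1  I1→DivU
t=2  I1 RO, I2→MulU
t=3  I3→IntU
t=4  I3 RO
t=5  I3 EX
t=9  I1 EX
t=10  I1 WR R2
t=11  I2 RO
t=12  I3 WR R1
t=14  I2 EX
t=15  I2 WR R3
t=16  I4→MulU
t=17  I4 RO
t=20  I4 EX
t=21  I4 WR R3
t=22  I5→MulU
t=23  I5 RO, I6→AddU
t=24  I6 RO, I7→DivU
t=26  I5 EX, I6 EX
t=27  I5 WR R2, I6 WR R0
t=28  I7 RO
t=35  I7 EX
t=36  I7 WR R3
t=37  I8→DivU
t=38  I8 RO
t=45  I8 EX
t=46  I8 WR R4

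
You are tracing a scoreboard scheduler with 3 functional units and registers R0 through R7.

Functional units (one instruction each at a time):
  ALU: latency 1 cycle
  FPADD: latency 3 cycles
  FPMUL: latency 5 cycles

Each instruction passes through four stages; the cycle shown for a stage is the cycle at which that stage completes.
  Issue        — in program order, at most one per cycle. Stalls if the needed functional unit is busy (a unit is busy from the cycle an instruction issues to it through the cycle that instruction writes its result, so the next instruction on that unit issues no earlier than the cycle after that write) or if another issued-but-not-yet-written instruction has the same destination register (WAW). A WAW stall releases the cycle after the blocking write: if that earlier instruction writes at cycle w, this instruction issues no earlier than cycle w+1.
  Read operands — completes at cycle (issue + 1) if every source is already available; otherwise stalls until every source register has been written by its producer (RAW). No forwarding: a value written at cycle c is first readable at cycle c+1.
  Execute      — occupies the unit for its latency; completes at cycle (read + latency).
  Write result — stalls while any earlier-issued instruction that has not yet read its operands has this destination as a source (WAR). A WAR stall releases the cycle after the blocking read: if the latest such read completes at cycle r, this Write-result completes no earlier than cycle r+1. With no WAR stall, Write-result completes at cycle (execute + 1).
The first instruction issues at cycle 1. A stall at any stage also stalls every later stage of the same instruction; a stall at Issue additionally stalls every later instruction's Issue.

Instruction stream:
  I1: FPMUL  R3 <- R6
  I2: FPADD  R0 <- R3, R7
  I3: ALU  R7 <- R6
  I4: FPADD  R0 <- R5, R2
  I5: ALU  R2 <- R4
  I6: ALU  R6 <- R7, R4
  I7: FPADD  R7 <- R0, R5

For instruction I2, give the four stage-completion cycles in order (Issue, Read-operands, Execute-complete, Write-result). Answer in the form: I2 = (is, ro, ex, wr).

I2 = (2, 9, 12, 13)

c1: I1 issues→FPMUL
c2: I1 reads, I2 issues→FPADD
c3: I3 issues→ALU
c4: I3 reads
c5: I3 exec-done
c7: I1 exec-done
c8: I1 writes R3
c9: I2 reads
c10: I3 writes R7
c12: I2 exec-done
c13: I2 writes R0
c14: I4 issues→FPADD
c15: I4 reads, I5 issues→ALU
c16: I5 reads
c17: I5 exec-done
c18: I4 exec-done, I5 writes R2
c19: I4 writes R0, I6 issues→ALU
c20: I6 reads, I7 issues→FPADD
c21: I6 exec-done, I7 reads
c22: I6 writes R6
c24: I7 exec-done
c25: I7 writes R7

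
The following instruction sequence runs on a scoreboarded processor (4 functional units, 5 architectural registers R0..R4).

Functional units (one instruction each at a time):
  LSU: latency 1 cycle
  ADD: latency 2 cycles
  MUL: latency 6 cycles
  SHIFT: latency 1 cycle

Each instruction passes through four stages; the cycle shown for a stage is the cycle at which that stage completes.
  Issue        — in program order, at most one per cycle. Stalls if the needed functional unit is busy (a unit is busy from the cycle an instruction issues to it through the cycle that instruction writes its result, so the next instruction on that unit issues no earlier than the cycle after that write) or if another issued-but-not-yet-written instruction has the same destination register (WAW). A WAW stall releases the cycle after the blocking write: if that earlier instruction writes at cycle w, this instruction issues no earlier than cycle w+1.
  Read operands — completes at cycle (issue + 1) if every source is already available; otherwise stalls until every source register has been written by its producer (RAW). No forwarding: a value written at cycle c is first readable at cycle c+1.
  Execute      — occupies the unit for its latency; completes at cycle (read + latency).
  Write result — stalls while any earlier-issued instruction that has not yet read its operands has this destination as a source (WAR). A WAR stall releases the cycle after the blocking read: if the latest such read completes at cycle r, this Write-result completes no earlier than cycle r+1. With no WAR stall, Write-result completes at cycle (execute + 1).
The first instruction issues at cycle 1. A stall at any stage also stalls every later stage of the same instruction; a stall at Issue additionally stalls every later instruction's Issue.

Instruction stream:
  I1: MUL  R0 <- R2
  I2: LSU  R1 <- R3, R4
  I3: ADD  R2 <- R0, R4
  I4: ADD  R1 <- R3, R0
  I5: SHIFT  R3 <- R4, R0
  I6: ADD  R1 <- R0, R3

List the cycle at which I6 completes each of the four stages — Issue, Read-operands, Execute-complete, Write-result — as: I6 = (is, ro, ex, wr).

I1: IS=1 RO=2 EX=8 WR=9
I2: IS=2 RO=3 EX=4 WR=5
I3: IS=3 RO=10 EX=12 WR=13  [RAW R0: wait I1 write@9]
I4: IS=14 RO=15 EX=17 WR=18  [struct: ADD busy until I3 writes@13]
I5: IS=15 RO=16 EX=17 WR=18
I6: IS=19 RO=20 EX=22 WR=23  [struct: ADD busy until I4 writes@18]

I6 = (19, 20, 22, 23)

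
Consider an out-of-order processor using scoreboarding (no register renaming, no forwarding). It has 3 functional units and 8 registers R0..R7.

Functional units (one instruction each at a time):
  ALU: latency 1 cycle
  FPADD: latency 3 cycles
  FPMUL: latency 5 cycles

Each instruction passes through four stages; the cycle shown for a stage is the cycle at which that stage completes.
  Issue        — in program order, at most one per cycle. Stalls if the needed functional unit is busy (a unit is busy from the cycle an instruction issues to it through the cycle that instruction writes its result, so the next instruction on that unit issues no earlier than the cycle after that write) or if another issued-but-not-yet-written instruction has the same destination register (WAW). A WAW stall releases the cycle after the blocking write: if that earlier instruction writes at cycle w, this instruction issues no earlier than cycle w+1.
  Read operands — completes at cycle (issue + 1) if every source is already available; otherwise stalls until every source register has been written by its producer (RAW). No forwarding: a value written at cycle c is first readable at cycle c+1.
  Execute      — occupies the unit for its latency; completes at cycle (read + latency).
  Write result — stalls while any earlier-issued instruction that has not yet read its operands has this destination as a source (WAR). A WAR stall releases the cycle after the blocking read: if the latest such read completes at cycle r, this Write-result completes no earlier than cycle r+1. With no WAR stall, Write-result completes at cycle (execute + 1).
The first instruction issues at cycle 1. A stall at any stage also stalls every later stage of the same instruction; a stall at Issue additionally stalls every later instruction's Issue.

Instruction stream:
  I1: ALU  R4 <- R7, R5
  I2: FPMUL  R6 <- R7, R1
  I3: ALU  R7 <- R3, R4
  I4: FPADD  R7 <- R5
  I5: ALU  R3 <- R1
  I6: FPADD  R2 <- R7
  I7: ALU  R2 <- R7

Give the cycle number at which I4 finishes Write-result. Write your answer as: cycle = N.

t=1  I1 issues→ALU
t=2  I1 reads · I2 issues→FPMUL
t=3  I1 exec-done · I2 reads
t=4  I1 writes R4
t=5  I3 issues→ALU
t=6  I3 reads
t=7  I3 exec-done
t=8  I2 exec-done · I3 writes R7
t=9  I2 writes R6 · I4 issues→FPADD
t=10  I4 reads · I5 issues→ALU
t=11  I5 reads
t=12  I5 exec-done
t=13  I4 exec-done · I5 writes R3
t=14  I4 writes R7
t=15  I6 issues→FPADD
t=16  I6 reads
t=19  I6 exec-done
t=20  I6 writes R2
t=21  I7 issues→ALU
t=22  I7 reads
t=23  I7 exec-done
t=24  I7 writes R2

cycle = 14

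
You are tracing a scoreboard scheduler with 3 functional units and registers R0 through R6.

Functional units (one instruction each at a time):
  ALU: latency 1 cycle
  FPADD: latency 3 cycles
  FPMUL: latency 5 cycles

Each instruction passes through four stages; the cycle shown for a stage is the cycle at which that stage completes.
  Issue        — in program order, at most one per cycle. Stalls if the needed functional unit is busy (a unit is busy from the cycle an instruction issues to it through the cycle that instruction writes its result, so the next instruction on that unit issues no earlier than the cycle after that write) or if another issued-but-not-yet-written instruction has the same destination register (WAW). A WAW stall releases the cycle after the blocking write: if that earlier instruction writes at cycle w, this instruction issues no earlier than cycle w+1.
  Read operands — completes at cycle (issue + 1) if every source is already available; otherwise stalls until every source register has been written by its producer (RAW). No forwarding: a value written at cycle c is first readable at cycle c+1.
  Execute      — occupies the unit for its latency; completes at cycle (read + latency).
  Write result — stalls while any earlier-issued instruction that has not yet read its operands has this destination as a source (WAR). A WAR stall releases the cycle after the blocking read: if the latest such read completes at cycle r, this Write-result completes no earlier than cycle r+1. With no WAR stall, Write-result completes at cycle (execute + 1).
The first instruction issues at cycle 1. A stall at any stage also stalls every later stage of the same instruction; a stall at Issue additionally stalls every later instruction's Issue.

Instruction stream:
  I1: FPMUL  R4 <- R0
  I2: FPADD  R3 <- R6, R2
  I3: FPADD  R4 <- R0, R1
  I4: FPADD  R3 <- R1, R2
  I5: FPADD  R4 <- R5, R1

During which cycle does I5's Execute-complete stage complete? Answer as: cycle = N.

cycle = 25

I1 -> (1, 2, 7, 8)
I2 -> (2, 3, 6, 7)
I3 -> (9, 10, 13, 14)  // WAW R4: wait I1 write@8
I4 -> (15, 16, 19, 20)  // struct: FPADD busy until I3 writes@14
I5 -> (21, 22, 25, 26)  // struct: FPADD busy until I4 writes@20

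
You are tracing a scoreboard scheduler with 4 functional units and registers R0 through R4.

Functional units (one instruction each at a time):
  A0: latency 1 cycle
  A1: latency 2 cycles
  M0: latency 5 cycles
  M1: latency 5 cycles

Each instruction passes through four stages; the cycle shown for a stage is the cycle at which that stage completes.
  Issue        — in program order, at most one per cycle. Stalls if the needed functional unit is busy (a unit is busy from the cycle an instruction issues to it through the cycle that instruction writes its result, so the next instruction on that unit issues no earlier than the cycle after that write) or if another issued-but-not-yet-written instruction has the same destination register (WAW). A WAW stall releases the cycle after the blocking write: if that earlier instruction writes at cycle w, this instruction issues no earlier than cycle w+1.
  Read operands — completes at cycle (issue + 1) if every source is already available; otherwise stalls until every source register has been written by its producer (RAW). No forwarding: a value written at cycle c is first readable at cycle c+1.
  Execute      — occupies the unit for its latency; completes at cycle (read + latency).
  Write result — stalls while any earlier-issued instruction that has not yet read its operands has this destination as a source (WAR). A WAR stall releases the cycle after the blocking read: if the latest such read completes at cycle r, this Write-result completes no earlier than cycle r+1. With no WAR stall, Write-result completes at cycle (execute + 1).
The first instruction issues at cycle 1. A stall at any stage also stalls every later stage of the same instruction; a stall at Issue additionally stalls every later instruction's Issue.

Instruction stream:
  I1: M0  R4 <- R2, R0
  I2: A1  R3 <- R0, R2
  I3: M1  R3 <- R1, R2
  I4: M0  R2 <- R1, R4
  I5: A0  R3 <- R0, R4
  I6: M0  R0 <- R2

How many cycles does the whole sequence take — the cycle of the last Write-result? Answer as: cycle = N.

I1 -> (1, 2, 7, 8)
I2 -> (2, 3, 5, 6)
I3 -> (7, 8, 13, 14)  // WAW R3: wait I2 write@6
I4 -> (9, 10, 15, 16)  // struct: M0 busy until I1 writes@8
I5 -> (15, 16, 17, 18)  // WAW R3: wait I3 write@14
I6 -> (17, 18, 23, 24)  // struct: M0 busy until I4 writes@16

cycle = 24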